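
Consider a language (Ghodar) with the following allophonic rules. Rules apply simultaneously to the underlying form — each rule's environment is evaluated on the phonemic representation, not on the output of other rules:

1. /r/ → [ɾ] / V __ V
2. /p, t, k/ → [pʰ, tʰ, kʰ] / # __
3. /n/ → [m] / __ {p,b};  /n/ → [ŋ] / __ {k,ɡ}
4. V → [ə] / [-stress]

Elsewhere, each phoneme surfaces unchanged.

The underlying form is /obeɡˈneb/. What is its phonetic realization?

/o/ — word-initial, in an unstressed syllable — surfaces as [ə] (rule 4).
/b/ (between /o/ and /e/) is unaffected → [b].
/e/ meets the environment for rule 4 (in an unstressed syllable) → [ə].
/ɡ/ stays [ɡ].
/n/ (between /ɡ/ and /e/) fails the environment for rule 3, so it stays [n].
/e/ (between /n/ and /b/) is in the target of rule 4 but the environment (in an unstressed syllable) is not met → [e].
/b/ stays [b].

[əbəɡˈneb]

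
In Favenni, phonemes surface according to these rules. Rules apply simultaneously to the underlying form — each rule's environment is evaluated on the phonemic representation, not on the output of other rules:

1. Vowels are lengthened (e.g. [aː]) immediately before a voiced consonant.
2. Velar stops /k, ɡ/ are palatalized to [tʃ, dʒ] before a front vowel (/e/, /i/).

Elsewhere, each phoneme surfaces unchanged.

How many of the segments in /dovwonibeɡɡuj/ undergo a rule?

Segments that undergo a rule: /o/ → [oː] (rule 1); /o/ → [oː] (rule 1); /i/ → [iː] (rule 1); /e/ → [eː] (rule 1); /u/ → [uː] (rule 1).
All other segments surface unchanged.

5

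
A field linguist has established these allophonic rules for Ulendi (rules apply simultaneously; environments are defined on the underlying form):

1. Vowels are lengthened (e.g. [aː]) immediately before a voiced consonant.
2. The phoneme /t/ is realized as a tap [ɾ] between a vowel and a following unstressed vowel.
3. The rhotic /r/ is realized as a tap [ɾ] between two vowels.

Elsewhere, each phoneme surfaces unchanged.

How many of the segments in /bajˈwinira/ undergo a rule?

4

Segments that undergo a rule: /a/ → [aː] (rule 1); /i/ → [iː] (rule 1); /i/ → [iː] (rule 1); /r/ → [ɾ] (rule 3).
All other segments surface unchanged.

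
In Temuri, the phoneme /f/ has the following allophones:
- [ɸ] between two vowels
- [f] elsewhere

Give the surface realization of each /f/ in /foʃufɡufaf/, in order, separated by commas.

[f], [f], [ɸ], [f]

Occurrence 1 (position 1): no conditioning environment matches → elsewhere allophone [f].
Occurrence 2 (position 5): no conditioning environment matches → elsewhere allophone [f].
Occurrence 3 (position 8): between two vowels → [ɸ].
Occurrence 4 (position 10): no conditioning environment matches → elsewhere allophone [f].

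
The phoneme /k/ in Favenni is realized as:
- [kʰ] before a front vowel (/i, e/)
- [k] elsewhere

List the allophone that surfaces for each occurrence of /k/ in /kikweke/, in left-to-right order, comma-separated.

[kʰ], [k], [kʰ]

Occurrence 1 (position 1): before a front vowel (/i, e/) → [kʰ].
Occurrence 2 (position 3): no conditioning environment matches → elsewhere allophone [k].
Occurrence 3 (position 6): before a front vowel (/i, e/) → [kʰ].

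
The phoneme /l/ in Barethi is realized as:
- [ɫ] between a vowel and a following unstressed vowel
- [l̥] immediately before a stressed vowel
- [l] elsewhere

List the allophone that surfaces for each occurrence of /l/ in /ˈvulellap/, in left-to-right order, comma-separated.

[ɫ], [l], [l]

Occurrence 1 (position 3): between a vowel and a following unstressed vowel → [ɫ].
Occurrence 2 (position 5): no conditioning environment matches → elsewhere allophone [l].
Occurrence 3 (position 6): no conditioning environment matches → elsewhere allophone [l].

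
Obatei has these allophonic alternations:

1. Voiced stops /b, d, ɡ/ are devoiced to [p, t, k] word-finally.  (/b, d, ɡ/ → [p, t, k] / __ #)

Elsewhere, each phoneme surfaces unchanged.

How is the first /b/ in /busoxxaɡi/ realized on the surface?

[b]

/b/ (word-initial) is in the target of rule 1 but the environment (word-finally) is not met → [b].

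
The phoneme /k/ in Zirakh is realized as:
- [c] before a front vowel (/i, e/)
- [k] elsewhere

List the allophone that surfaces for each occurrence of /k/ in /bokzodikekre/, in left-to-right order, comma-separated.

[k], [c], [k]

Occurrence 1 (position 3): no conditioning environment matches → elsewhere allophone [k].
Occurrence 2 (position 8): before a front vowel → [c].
Occurrence 3 (position 10): no conditioning environment matches → elsewhere allophone [k].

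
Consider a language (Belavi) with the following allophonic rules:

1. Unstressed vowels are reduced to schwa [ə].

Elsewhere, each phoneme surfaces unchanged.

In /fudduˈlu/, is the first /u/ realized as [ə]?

Yes

Rule 1 applies to /u/ (between /f/ and /d/: in an unstressed syllable) → [ə].
The actual realization is [ə], which matches [ə].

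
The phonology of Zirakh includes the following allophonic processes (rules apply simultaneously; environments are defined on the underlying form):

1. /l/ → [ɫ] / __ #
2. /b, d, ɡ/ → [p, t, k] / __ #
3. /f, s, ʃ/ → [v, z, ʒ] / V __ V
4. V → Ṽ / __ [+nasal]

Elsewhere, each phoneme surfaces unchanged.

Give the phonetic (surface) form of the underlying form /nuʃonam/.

[nuʒõnãm]

/n/ (word-initial): no rule targets it → [n].
/u/ (between /n/ and /ʃ/) fails the environment for rule 4, so it stays [u].
/ʃ/ (between /u/ and /o/): between two vowels, so rule 3 applies → [ʒ].
/o/ (between /ʃ/ and /n/) occurs before a nasal consonant → [õ] by rule 4.
/n/ (between /o/ and /a/): no rule targets it → [n].
/a/ — between /n/ and /m/, before a nasal consonant — surfaces as [ã] (rule 4).
/m/ stays [m].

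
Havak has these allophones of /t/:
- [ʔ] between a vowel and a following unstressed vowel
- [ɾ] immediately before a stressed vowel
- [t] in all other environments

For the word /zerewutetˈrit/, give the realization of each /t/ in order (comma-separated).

[ʔ], [t], [t]

Occurrence 1 (position 7): between a vowel and a following unstressed vowel → [ʔ].
Occurrence 2 (position 9): no conditioning environment matches → elsewhere allophone [t].
Occurrence 3 (position 12): no conditioning environment matches → elsewhere allophone [t].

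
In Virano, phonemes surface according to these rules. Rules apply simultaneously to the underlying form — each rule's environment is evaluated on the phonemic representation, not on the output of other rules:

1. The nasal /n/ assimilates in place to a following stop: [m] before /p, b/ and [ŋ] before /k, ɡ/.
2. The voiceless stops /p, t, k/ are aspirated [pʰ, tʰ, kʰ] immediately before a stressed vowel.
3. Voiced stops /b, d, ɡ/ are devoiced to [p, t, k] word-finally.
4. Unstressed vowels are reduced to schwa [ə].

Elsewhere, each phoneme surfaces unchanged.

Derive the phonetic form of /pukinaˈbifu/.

[pəkənəˈbifə]

/p/ (word-initial): rule 2 targets it, but not immediately before a stressed vowel → unchanged [p].
/u/ — between /p/ and /k/, in an unstressed syllable — surfaces as [ə] (rule 4).
/k/ (between /u/ and /i/) is in the target of rule 2 but the environment (immediately before a stressed vowel) is not met → [k].
/i/ (between /k/ and /n/): in an unstressed syllable, so rule 4 applies → [ə].
/n/ (between /i/ and /a/) fails the environment for rule 1, so it stays [n].
/a/ meets the environment for rule 4 (in an unstressed syllable) → [ə].
/b/ (between /a/ and /i/) is in the target of rule 3 but the environment (word-finally) is not met → [b].
/i/ (between /b/ and /f/): rule 4 targets it, but not in an unstressed syllable → unchanged [i].
/f/ — not in any rule's target class → [f].
/u/ (word-final): in an unstressed syllable, so rule 4 applies → [ə].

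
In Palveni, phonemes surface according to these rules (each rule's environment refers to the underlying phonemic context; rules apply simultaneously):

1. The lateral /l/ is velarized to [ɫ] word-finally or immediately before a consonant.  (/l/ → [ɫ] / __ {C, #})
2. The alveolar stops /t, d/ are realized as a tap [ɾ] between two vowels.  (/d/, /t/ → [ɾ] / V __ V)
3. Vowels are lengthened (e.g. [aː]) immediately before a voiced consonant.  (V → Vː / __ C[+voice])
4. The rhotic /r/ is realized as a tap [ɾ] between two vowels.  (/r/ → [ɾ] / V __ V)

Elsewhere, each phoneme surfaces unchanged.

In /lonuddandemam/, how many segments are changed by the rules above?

5

Segments that undergo a rule: /o/ → [oː] (rule 3); /u/ → [uː] (rule 3); /a/ → [aː] (rule 3); /e/ → [eː] (rule 3); /a/ → [aː] (rule 3).
All other segments surface unchanged.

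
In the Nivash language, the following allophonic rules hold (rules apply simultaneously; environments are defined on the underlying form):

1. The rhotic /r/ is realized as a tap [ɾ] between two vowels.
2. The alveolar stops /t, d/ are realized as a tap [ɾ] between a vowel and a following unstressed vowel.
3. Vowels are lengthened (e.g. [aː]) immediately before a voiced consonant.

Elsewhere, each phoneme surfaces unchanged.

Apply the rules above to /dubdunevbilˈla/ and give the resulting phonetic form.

[duːbduːneːvbiːlˈla]

/d/ (word-initial) is in the target of rule 2 but the environment (between a vowel and a following unstressed vowel) is not met → [d].
/u/ — between /d/ and /b/, before a voiced consonant — surfaces as [uː] (rule 3).
/b/ (between /u/ and /d/) is unaffected → [b].
/d/ (between /b/ and /u/): rule 2 targets it, but not between a vowel and a following unstressed vowel → unchanged [d].
/u/ (between /d/ and /n/) occurs before a voiced consonant → [uː] by rule 3.
/n/ — not in any rule's target class → [n].
/e/ (between /n/ and /v/) occurs before a voiced consonant → [eː] by rule 3.
/v/ (between /e/ and /b/) is unaffected → [v].
/b/ — not in any rule's target class → [b].
/i/ meets the environment for rule 3 (before a voiced consonant) → [iː].
/l/ stays [l].
/l/ (between /l/ and /a/): no rule targets it → [l].
/a/ (word-final) fails the environment for rule 3, so it stays [a].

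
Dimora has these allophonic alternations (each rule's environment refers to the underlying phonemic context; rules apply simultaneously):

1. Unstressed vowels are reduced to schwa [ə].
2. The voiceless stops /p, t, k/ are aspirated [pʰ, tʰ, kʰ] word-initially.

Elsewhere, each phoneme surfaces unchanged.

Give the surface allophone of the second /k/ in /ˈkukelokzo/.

[k]

/k/ — between /u/ and /e/; rule 2 does not apply here → [k].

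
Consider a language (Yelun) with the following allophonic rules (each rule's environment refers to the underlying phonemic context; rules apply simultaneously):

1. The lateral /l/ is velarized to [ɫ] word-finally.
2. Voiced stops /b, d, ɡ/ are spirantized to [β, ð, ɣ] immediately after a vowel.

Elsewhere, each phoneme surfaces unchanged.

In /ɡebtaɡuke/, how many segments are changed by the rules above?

2

Segments that undergo a rule: /b/ → [β] (rule 2); /ɡ/ → [ɣ] (rule 2).
All other segments surface unchanged.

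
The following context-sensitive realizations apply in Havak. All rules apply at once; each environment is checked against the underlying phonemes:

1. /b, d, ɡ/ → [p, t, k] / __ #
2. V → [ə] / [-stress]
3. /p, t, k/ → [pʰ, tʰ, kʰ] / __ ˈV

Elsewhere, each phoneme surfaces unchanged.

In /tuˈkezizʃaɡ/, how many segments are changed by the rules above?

Segments that undergo a rule: /u/ → [ə] (rule 2); /k/ → [kʰ] (rule 3); /i/ → [ə] (rule 2); /a/ → [ə] (rule 2); /ɡ/ → [k] (rule 1).
All other segments surface unchanged.

5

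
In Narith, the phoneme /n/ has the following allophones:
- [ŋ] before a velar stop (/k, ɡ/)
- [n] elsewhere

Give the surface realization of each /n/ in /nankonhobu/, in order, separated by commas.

Occurrence 1 (position 1): no conditioning environment matches → elsewhere allophone [n].
Occurrence 2 (position 3): before a velar stop → [ŋ].
Occurrence 3 (position 6): no conditioning environment matches → elsewhere allophone [n].

[n], [ŋ], [n]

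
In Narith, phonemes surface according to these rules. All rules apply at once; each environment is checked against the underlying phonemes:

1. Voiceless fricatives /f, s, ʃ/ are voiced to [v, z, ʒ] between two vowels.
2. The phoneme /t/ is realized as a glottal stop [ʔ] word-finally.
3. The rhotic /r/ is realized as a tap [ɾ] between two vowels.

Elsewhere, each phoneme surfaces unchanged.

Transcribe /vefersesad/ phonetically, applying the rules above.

/f/ (between /e/ and /e/): between two vowels, so rule 1 applies → [v].
/r/ (between /e/ and /s/) is in the target of rule 3 but the environment (between two vowels) is not met → [r].
/s/ (between /r/ and /e/) fails the environment for rule 1, so it stays [s].
/s/ — between /e/ and /a/, between two vowels — surfaces as [z] (rule 1).

[veversezad]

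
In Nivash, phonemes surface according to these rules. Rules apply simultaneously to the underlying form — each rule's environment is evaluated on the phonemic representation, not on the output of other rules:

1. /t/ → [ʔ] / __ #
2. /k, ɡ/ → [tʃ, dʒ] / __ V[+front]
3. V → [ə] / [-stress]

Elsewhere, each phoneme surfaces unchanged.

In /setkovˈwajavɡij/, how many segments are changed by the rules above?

5

Segments that undergo a rule: /e/ → [ə] (rule 3); /o/ → [ə] (rule 3); /a/ → [ə] (rule 3); /ɡ/ → [dʒ] (rule 2); /i/ → [ə] (rule 3).
All other segments surface unchanged.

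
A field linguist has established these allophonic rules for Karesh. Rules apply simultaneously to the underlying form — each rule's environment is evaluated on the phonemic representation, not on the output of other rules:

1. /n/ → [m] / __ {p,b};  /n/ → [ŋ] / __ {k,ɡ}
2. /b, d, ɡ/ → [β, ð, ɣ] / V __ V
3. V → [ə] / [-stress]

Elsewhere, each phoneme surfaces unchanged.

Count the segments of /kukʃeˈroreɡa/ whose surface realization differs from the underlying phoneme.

Segments that undergo a rule: /u/ → [ə] (rule 3); /e/ → [ə] (rule 3); /e/ → [ə] (rule 3); /ɡ/ → [ɣ] (rule 2); /a/ → [ə] (rule 3).
All other segments surface unchanged.

5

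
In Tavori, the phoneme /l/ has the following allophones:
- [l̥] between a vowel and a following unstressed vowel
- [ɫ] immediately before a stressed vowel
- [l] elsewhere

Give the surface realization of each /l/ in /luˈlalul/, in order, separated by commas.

Occurrence 1 (position 1): no conditioning environment matches → elsewhere allophone [l].
Occurrence 2 (position 3): immediately before a stressed vowel → [ɫ].
Occurrence 3 (position 5): between a vowel and a following unstressed vowel → [l̥].
Occurrence 4 (position 7): no conditioning environment matches → elsewhere allophone [l].

[l], [ɫ], [l̥], [l]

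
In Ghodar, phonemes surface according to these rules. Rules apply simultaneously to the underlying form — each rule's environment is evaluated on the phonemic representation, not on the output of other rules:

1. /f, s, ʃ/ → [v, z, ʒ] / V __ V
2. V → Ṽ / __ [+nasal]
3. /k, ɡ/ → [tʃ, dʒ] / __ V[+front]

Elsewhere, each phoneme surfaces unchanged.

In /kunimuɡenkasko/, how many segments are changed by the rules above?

4

Segments that undergo a rule: /u/ → [ũ] (rule 2); /i/ → [ĩ] (rule 2); /ɡ/ → [dʒ] (rule 3); /e/ → [ẽ] (rule 2).
All other segments surface unchanged.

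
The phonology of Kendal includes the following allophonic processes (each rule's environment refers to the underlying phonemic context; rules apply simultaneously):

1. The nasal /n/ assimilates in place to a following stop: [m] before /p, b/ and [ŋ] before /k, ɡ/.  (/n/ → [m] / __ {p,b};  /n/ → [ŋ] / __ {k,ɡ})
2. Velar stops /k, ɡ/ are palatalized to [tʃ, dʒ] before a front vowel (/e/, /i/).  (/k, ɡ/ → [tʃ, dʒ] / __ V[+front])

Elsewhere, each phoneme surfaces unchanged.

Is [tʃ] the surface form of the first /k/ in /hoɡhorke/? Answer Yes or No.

/k/ (between /r/ and /e/) occurs before a front vowel → [tʃ] by rule 2.
The actual realization is [tʃ], which matches [tʃ].

Yes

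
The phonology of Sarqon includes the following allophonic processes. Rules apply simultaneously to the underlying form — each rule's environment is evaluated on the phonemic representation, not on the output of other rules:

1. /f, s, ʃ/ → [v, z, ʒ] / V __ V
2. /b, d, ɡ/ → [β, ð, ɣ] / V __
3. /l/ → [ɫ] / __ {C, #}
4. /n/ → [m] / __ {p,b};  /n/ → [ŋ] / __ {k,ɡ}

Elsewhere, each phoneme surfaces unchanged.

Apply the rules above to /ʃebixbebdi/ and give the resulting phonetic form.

[ʃeβixbeβdi]

/ʃ/ (word-initial) fails the environment for rule 1, so it stays [ʃ].
/e/ (between /ʃ/ and /b/) is unaffected → [e].
/b/ meets the environment for rule 2 (immediately after a vowel) → [β].
/i/ (between /b/ and /x/) is unaffected → [i].
/x/ — not in any rule's target class → [x].
/b/ (between /x/ and /e/) is in the target of rule 2 but the environment (immediately after a vowel) is not met → [b].
/e/ (between /b/ and /b/): no rule targets it → [e].
/b/ meets the environment for rule 2 (immediately after a vowel) → [β].
/d/ (between /b/ and /i/) is in the target of rule 2 but the environment (immediately after a vowel) is not met → [d].
/i/ stays [i].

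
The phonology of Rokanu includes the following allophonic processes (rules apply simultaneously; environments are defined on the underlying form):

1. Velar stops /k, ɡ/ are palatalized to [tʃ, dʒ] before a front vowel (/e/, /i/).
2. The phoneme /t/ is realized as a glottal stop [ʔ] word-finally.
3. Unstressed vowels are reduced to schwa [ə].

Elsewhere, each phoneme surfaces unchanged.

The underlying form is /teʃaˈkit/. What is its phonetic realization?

[təʃəˈtʃiʔ]

/t/ — word-initial; rule 2 does not apply here → [t].
/e/ meets the environment for rule 3 (in an unstressed syllable) → [ə].
/ʃ/ stays [ʃ].
Rule 3 applies to /a/ (between /ʃ/ and /k/: in an unstressed syllable) → [ə].
/k/ (between /a/ and /i/) occurs before a front vowel → [tʃ] by rule 1.
/i/ (between /k/ and /t/): rule 3 targets it, but not in an unstressed syllable → unchanged [i].
/t/ meets the environment for rule 2 (word-finally) → [ʔ].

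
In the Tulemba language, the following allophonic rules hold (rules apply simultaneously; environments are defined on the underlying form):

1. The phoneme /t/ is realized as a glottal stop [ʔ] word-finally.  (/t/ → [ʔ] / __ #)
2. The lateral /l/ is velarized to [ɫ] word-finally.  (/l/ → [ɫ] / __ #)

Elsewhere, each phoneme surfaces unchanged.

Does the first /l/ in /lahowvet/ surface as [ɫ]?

No

/l/ (word-initial) fails the environment for rule 2, so it stays [l].
The actual realization is [l], not [ɫ].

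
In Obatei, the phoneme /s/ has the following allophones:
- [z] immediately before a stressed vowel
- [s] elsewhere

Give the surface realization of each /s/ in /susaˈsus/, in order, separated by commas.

Occurrence 1 (position 1): no conditioning environment matches → elsewhere allophone [s].
Occurrence 2 (position 3): no conditioning environment matches → elsewhere allophone [s].
Occurrence 3 (position 5): immediately before a stressed vowel → [z].
Occurrence 4 (position 7): no conditioning environment matches → elsewhere allophone [s].

[s], [s], [z], [s]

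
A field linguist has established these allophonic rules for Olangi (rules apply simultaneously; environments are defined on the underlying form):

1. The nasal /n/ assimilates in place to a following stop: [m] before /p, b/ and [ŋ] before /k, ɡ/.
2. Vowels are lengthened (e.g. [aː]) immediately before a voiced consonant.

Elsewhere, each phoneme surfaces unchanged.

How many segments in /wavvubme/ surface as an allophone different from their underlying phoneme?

Segments that undergo a rule: /a/ → [aː] (rule 2); /u/ → [uː] (rule 2).
All other segments surface unchanged.

2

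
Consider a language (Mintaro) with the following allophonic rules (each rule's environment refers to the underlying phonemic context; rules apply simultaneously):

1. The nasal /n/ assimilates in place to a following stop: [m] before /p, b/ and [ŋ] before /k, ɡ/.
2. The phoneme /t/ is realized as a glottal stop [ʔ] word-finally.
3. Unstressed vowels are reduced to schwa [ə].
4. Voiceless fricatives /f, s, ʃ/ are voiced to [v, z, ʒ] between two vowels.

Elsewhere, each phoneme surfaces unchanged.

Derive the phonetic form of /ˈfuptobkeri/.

/f/ (word-initial): rule 4 targets it, but not between two vowels → unchanged [f].
/u/ (between /f/ and /p/) fails the environment for rule 3, so it stays [u].
/p/ (between /u/ and /t/): no rule targets it → [p].
/t/ (between /p/ and /o/): rule 2 targets it, but not word-finally → unchanged [t].
/o/ (between /t/ and /b/) occurs in an unstressed syllable → [ə] by rule 3.
/b/ stays [b].
/k/ (between /b/ and /e/): no rule targets it → [k].
/e/ meets the environment for rule 3 (in an unstressed syllable) → [ə].
/r/ (between /e/ and /i/): no rule targets it → [r].
/i/ (word-final) occurs in an unstressed syllable → [ə] by rule 3.

[ˈfuptəbkərə]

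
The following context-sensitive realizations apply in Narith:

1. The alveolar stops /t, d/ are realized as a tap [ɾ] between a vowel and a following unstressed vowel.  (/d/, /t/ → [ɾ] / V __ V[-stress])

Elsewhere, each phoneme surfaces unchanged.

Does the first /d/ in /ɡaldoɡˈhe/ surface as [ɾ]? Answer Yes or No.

/d/ (between /l/ and /o/) fails the environment for rule 1, so it stays [d].
The actual realization is [d], not [ɾ].

No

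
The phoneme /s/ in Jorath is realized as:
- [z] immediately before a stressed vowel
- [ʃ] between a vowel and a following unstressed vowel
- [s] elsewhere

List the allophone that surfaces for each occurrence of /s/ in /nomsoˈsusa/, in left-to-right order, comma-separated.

[s], [z], [ʃ]

Occurrence 1 (position 4): no conditioning environment matches → elsewhere allophone [s].
Occurrence 2 (position 6): immediately before a stressed vowel → [z].
Occurrence 3 (position 8): between a vowel and a following unstressed vowel → [ʃ].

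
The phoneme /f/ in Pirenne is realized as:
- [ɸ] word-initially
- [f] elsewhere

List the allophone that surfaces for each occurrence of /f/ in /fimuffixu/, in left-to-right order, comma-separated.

[ɸ], [f], [f]

Occurrence 1 (position 1): word-initially → [ɸ].
Occurrence 2 (position 5): no conditioning environment matches → elsewhere allophone [f].
Occurrence 3 (position 6): no conditioning environment matches → elsewhere allophone [f].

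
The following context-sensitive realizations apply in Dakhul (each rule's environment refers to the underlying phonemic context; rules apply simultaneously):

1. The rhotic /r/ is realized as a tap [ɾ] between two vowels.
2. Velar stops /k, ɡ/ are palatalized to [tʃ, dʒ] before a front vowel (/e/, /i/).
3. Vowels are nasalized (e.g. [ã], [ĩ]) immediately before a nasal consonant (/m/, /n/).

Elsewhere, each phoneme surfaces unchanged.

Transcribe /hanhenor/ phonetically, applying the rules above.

[hãnhẽnor]

/h/ — not in any rule's target class → [h].
/a/ (between /h/ and /n/): before a nasal consonant, so rule 3 applies → [ã].
/n/ (between /a/ and /h/) is unaffected → [n].
/h/ (between /n/ and /e/): no rule targets it → [h].
Rule 3 applies to /e/ (between /h/ and /n/: before a nasal consonant) → [ẽ].
/n/ (between /e/ and /o/) is unaffected → [n].
/o/ (between /n/ and /r/): rule 3 targets it, but not before a nasal consonant → unchanged [o].
/r/ (word-final) is in the target of rule 1 but the environment (between two vowels) is not met → [r].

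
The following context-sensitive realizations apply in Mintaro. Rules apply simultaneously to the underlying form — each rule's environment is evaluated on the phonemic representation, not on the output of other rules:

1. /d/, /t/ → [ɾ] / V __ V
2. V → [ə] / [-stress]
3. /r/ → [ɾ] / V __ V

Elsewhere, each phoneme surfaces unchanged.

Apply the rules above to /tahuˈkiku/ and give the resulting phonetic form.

/t/ (word-initial) is in the target of rule 1 but the environment (between two vowels) is not met → [t].
Rule 2 applies to /a/ (between /t/ and /h/: in an unstressed syllable) → [ə].
/h/ stays [h].
/u/ (between /h/ and /k/): in an unstressed syllable, so rule 2 applies → [ə].
/k/ stays [k].
/i/ (between /k/ and /k/): rule 2 targets it, but not in an unstressed syllable → unchanged [i].
/k/ (between /i/ and /u/) is unaffected → [k].
Rule 2 applies to /u/ (word-final: in an unstressed syllable) → [ə].

[təhəˈkikə]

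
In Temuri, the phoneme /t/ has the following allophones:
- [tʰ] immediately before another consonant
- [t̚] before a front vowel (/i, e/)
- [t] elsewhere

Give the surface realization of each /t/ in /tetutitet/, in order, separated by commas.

[t̚], [t], [t̚], [t̚], [t]

Occurrence 1 (position 1): before a front vowel (/i, e/) → [t̚].
Occurrence 2 (position 3): no conditioning environment matches → elsewhere allophone [t].
Occurrence 3 (position 5): before a front vowel (/i, e/) → [t̚].
Occurrence 4 (position 7): before a front vowel (/i, e/) → [t̚].
Occurrence 5 (position 9): no conditioning environment matches → elsewhere allophone [t].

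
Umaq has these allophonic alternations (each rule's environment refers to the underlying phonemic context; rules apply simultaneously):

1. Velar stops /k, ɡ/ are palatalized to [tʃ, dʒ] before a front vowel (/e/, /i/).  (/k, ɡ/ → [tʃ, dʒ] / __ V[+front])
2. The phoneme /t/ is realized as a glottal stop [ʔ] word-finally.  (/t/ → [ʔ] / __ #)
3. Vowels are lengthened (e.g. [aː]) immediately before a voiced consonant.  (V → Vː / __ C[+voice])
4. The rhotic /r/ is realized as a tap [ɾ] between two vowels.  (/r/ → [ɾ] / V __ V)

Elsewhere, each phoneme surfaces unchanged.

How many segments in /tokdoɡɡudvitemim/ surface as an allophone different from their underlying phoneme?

Segments that undergo a rule: /o/ → [oː] (rule 3); /u/ → [uː] (rule 3); /e/ → [eː] (rule 3); /i/ → [iː] (rule 3).
All other segments surface unchanged.

4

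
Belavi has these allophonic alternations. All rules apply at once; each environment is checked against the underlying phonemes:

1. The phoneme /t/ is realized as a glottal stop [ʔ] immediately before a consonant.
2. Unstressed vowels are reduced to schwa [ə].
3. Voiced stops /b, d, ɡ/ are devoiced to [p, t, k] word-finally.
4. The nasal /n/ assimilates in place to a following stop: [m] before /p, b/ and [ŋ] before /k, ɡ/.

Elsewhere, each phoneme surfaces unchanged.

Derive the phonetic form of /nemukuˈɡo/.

[nəməkəˈɡo]

/n/ — word-initial; rule 4 does not apply here → [n].
/e/ (between /n/ and /m/): in an unstressed syllable, so rule 2 applies → [ə].
/u/ (between /m/ and /k/) occurs in an unstressed syllable → [ə] by rule 2.
/u/ — between /k/ and /ɡ/, in an unstressed syllable — surfaces as [ə] (rule 2).
/ɡ/ — between /u/ and /o/; rule 3 does not apply here → [ɡ].
/o/ (word-final) fails the environment for rule 2, so it stays [o].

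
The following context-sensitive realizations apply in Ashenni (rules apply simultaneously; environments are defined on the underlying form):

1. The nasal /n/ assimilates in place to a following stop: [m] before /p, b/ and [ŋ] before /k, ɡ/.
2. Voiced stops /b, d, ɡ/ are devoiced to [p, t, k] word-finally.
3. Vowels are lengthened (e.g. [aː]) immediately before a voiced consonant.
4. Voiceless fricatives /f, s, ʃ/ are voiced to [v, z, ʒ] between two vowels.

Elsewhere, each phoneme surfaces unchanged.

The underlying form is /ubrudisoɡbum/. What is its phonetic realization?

Rule 3 applies to /u/ (word-initial: before a voiced consonant) → [uː].
/b/ (between /u/ and /r/) is in the target of rule 2 but the environment (word-finally) is not met → [b].
/r/ — not in any rule's target class → [r].
Rule 3 applies to /u/ (between /r/ and /d/: before a voiced consonant) → [uː].
/d/ (between /u/ and /i/) fails the environment for rule 2, so it stays [d].
/i/ (between /d/ and /s/) fails the environment for rule 3, so it stays [i].
/s/ meets the environment for rule 4 (between two vowels) → [z].
/o/ — between /s/ and /ɡ/, before a voiced consonant — surfaces as [oː] (rule 3).
/ɡ/ — between /o/ and /b/; rule 2 does not apply here → [ɡ].
/b/ — between /ɡ/ and /u/; rule 2 does not apply here → [b].
/u/ (between /b/ and /m/) occurs before a voiced consonant → [uː] by rule 3.
/m/ — not in any rule's target class → [m].

[uːbruːdizoːɡbuːm]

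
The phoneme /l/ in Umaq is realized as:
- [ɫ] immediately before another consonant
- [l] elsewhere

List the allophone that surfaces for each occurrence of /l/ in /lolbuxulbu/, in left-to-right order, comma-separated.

[l], [ɫ], [ɫ]

Occurrence 1 (position 1): no conditioning environment matches → elsewhere allophone [l].
Occurrence 2 (position 3): immediately before another consonant → [ɫ].
Occurrence 3 (position 8): immediately before another consonant → [ɫ].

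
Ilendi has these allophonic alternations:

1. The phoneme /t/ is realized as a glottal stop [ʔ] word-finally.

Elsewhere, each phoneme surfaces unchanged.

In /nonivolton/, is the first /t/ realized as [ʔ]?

No

/t/ (between /l/ and /o/): rule 1 targets it, but not word-finally → unchanged [t].
The actual realization is [t], not [ʔ].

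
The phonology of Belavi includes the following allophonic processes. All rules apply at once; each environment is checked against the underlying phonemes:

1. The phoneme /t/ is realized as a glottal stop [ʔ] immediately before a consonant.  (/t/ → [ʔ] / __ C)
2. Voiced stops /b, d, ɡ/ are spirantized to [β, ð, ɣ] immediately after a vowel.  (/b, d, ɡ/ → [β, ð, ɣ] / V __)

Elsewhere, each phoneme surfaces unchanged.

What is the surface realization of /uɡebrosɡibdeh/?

/u/ (word-initial): no rule targets it → [u].
Rule 2 applies to /ɡ/ (between /u/ and /e/: immediately after a vowel) → [ɣ].
/e/ (between /ɡ/ and /b/) is unaffected → [e].
/b/ meets the environment for rule 2 (immediately after a vowel) → [β].
/r/ stays [r].
/o/ (between /r/ and /s/): no rule targets it → [o].
/s/ (between /o/ and /ɡ/) is unaffected → [s].
/ɡ/ (between /s/ and /i/) fails the environment for rule 2, so it stays [ɡ].
/i/ (between /ɡ/ and /b/): no rule targets it → [i].
/b/ (between /i/ and /d/) occurs immediately after a vowel → [β] by rule 2.
/d/ (between /b/ and /e/) is in the target of rule 2 but the environment (immediately after a vowel) is not met → [d].
/e/ (between /d/ and /h/): no rule targets it → [e].
/h/ (word-final): no rule targets it → [h].

[uɣeβrosɡiβdeh]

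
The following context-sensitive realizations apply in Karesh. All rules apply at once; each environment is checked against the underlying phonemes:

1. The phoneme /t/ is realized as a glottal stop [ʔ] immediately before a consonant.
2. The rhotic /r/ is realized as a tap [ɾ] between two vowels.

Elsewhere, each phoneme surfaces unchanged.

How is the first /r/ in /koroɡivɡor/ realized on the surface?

[ɾ]

/r/ (between /o/ and /o/): between two vowels, so rule 2 applies → [ɾ].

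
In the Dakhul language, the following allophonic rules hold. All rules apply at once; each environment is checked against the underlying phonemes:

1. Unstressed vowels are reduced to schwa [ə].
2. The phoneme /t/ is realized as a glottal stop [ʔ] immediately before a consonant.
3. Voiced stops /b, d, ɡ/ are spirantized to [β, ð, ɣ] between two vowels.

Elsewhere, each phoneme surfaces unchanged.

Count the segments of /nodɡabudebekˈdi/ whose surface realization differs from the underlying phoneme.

8

Segments that undergo a rule: /o/ → [ə] (rule 1); /a/ → [ə] (rule 1); /b/ → [β] (rule 3); /u/ → [ə] (rule 1); /d/ → [ð] (rule 3); /e/ → [ə] (rule 1); /b/ → [β] (rule 3); /e/ → [ə] (rule 1).
All other segments surface unchanged.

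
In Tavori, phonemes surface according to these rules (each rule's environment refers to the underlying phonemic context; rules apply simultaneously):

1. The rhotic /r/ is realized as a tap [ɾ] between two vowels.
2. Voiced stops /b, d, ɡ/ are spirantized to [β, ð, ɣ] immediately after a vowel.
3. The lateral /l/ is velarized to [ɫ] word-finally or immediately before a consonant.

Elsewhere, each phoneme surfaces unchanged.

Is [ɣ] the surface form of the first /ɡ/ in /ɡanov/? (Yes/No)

No

/ɡ/ (word-initial): rule 2 targets it, but not immediately after a vowel → unchanged [ɡ].
The actual realization is [ɡ], not [ɣ].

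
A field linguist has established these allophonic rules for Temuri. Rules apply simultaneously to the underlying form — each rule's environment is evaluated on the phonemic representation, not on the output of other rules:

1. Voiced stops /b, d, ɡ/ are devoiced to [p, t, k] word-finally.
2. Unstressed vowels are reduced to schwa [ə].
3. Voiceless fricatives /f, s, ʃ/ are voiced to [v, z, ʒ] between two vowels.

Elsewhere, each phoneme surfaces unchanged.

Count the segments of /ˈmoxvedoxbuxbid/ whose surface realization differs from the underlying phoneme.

5

Segments that undergo a rule: /e/ → [ə] (rule 2); /o/ → [ə] (rule 2); /u/ → [ə] (rule 2); /i/ → [ə] (rule 2); /d/ → [t] (rule 1).
All other segments surface unchanged.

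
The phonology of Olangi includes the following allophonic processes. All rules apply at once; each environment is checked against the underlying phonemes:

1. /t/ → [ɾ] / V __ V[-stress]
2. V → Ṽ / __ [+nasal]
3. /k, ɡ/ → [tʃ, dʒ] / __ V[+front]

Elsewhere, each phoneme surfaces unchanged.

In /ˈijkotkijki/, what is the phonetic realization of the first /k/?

[k]

/k/ (between /j/ and /o/) is in the target of rule 3 but the environment (before a front vowel) is not met → [k].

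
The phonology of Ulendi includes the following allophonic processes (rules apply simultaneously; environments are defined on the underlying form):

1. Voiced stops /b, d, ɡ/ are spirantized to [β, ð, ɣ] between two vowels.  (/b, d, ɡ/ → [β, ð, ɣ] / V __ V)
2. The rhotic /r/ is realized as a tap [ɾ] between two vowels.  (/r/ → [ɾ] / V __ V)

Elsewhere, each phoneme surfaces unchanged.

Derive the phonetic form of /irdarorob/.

[irdaɾoɾob]

/i/ — not in any rule's target class → [i].
/r/ (between /i/ and /d/) is in the target of rule 2 but the environment (between two vowels) is not met → [r].
/d/ (between /r/ and /a/) fails the environment for rule 1, so it stays [d].
/a/ (between /d/ and /r/) is unaffected → [a].
/r/ — between /a/ and /o/, between two vowels — surfaces as [ɾ] (rule 2).
/o/ (between /r/ and /r/) is unaffected → [o].
/r/ (between /o/ and /o/) occurs between two vowels → [ɾ] by rule 2.
/o/ stays [o].
/b/ — word-final; rule 1 does not apply here → [b].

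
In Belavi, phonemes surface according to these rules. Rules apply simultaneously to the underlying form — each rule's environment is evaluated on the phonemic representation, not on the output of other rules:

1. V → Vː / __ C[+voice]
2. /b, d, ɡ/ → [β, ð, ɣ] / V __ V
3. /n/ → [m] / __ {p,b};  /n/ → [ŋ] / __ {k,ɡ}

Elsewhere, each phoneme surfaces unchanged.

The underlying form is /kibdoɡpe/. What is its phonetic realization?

[kiːbdoːɡpe]

/i/ meets the environment for rule 1 (before a voiced consonant) → [iː].
/b/ (between /i/ and /d/) is in the target of rule 2 but the environment (between two vowels) is not met → [b].
/d/ (between /b/ and /o/) is in the target of rule 2 but the environment (between two vowels) is not met → [d].
/o/ — between /d/ and /ɡ/, before a voiced consonant — surfaces as [oː] (rule 1).
/ɡ/ (between /o/ and /p/) is in the target of rule 2 but the environment (between two vowels) is not met → [ɡ].
/e/ (word-final) is in the target of rule 1 but the environment (before a voiced consonant) is not met → [e].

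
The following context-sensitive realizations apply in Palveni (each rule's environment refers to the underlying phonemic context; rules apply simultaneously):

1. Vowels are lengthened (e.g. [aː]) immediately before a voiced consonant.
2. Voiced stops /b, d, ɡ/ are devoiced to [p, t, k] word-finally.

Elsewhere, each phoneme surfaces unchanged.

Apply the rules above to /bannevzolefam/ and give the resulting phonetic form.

[baːnneːvzoːlefaːm]

/b/ (word-initial) is in the target of rule 2 but the environment (word-finally) is not met → [b].
/a/ (between /b/ and /n/) occurs before a voiced consonant → [aː] by rule 1.
/e/ (between /n/ and /v/) occurs before a voiced consonant → [eː] by rule 1.
/o/ meets the environment for rule 1 (before a voiced consonant) → [oː].
/e/ — between /l/ and /f/; rule 1 does not apply here → [e].
/a/ meets the environment for rule 1 (before a voiced consonant) → [aː].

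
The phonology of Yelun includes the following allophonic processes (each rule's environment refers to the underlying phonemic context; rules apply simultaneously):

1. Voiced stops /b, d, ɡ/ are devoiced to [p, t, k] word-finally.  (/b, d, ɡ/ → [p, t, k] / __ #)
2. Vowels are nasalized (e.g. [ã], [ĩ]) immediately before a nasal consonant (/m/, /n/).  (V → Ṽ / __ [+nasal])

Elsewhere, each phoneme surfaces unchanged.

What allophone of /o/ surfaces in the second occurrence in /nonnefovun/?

/o/ (between /f/ and /v/): rule 2 targets it, but not before a nasal consonant → unchanged [o].

[o]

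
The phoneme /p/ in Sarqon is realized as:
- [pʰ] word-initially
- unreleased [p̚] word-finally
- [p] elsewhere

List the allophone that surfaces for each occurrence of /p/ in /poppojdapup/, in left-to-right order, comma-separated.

Occurrence 1 (position 1): word-initially → [pʰ].
Occurrence 2 (position 3): no conditioning environment matches → elsewhere allophone [p].
Occurrence 3 (position 4): no conditioning environment matches → elsewhere allophone [p].
Occurrence 4 (position 9): no conditioning environment matches → elsewhere allophone [p].
Occurrence 5 (position 11): word-finally → [p̚].

[pʰ], [p], [p], [p], [p̚]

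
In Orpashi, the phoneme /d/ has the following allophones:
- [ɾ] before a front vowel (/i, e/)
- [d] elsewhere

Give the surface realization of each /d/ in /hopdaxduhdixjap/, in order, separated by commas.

Occurrence 1 (position 4): no conditioning environment matches → elsewhere allophone [d].
Occurrence 2 (position 7): no conditioning environment matches → elsewhere allophone [d].
Occurrence 3 (position 10): before a front vowel (/i, e/) → [ɾ].

[d], [d], [ɾ]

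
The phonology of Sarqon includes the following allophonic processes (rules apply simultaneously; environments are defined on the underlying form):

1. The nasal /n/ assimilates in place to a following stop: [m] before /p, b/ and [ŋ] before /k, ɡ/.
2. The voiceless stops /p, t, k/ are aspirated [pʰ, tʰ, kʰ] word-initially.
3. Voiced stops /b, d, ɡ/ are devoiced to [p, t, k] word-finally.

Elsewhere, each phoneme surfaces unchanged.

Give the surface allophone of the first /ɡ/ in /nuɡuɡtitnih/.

[ɡ]

/ɡ/ (between /u/ and /u/) is in the target of rule 3 but the environment (word-finally) is not met → [ɡ].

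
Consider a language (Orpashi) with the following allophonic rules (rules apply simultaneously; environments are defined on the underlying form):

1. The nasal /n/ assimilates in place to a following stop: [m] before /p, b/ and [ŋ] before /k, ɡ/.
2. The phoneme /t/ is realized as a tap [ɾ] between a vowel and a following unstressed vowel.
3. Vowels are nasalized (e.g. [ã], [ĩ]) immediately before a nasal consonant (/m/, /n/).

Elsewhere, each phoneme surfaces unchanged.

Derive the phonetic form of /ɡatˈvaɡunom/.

[ɡatˈvaɡũnõm]

/ɡ/ stays [ɡ].
/a/ — between /ɡ/ and /t/; rule 3 does not apply here → [a].
/t/ (between /a/ and /v/): rule 2 targets it, but not between a vowel and a following unstressed vowel → unchanged [t].
/v/ — not in any rule's target class → [v].
/a/ (between /v/ and /ɡ/) fails the environment for rule 3, so it stays [a].
/ɡ/ (between /a/ and /u/): no rule targets it → [ɡ].
/u/ — between /ɡ/ and /n/, before a nasal consonant — surfaces as [ũ] (rule 3).
/n/ (between /u/ and /o/) fails the environment for rule 1, so it stays [n].
Rule 3 applies to /o/ (between /n/ and /m/: before a nasal consonant) → [õ].
/m/ (word-final): no rule targets it → [m].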